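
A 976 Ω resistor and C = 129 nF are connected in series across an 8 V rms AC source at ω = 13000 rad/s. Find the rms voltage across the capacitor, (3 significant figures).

X_C = 1/(ωC) = 596 Ω
Z = 976 − j596 Ω
|Z| = √(976² + 596²) = 1140 Ω
I = V/|Z| = 6.99 mA
V_C = I·|Z_C| = 0.00699 × 596 = 4.17 V

4.17 V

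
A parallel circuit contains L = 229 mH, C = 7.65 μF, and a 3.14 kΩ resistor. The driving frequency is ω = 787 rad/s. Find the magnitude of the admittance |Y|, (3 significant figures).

X_L = ωL = 180 Ω
X_C = 1/(ωC) = 166 Ω
Parallel: admittances add. Y = 1/R + 1/(jωL) + jωC
Y = (0.000318 + j0.000472) S
|Y| = 0.000569 S → |Z| = 1/|Y| = 1760 Ω, ∠Z = −∠Y = -56.0°

569 μS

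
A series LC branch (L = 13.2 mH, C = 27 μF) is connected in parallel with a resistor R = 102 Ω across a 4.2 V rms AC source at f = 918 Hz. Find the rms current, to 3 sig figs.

73.0 mA

ω = 2πf = 5768 rad/s
X_L = ωL = 76.1 Ω
X_C = 1/(ωC) = 6.42 Ω
Branch 1: Z₁ = R = 102 Ω
Branch 2 (series LC): Z₂ = j(X_L − X_C) = j69.7 Ω
Parallel: Z = Z₁Z₂/(Z₁+Z₂), |Z| = 57.6 Ω, ∠Z = 55.6°
I = V/|Z| = 4.2/57.6 = 73.0 mA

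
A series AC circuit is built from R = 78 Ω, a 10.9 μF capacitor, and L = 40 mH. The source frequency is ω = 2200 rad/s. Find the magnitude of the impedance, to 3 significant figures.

X_L = ωL = 88.0 Ω
X_C = 1/(ωC) = 41.7 Ω
Net reactance X = X_L − X_C = 46.3 Ω
Z = 78.0 + j46.3 Ω
|Z| = √(78.0² + 46.3²) = 90.7 Ω

90.7 Ω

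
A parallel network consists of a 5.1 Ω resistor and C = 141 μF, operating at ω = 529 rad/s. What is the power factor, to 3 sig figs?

X_C = 1/(ωC) = 13.4 Ω
Parallel: admittances add. Y = 1/R + jωC
Y = (0.196 + j0.0746) S
|Y| = 0.210 S → |Z| = 1/|Y| = 4.77 Ω, ∠Z = −∠Y = -20.8°
cos φ = cos(-20.8°) = 0.935

0.935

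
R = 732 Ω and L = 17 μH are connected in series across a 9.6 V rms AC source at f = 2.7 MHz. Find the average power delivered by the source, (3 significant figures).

ω = 2πf = 1.696e+07 rad/s
X_L = ωL = 288 Ω
Z = 732 + j288 Ω
|Z| = √(732² + 288²) = 787 Ω
∠Z = arctan(288/732) = 21.5°
I = V/|Z| = 12.2 mA
P = VI cos φ = 9.6 × 0.0122 × cos(21.5°) = 109 mW

109 mW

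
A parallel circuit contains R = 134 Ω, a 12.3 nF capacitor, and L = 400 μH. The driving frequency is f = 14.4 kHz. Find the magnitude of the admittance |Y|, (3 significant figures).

27.5 mS

ω = 2πf = 90480 rad/s
X_L = ωL = 36.2 Ω
X_C = 1/(ωC) = 899 Ω
Parallel: admittances add. Y = 1/R + 1/(jωL) + jωC
Y = (0.00746 − j0.0265) S
|Y| = 0.0275 S → |Z| = 1/|Y| = 36.3 Ω, ∠Z = −∠Y = 74.3°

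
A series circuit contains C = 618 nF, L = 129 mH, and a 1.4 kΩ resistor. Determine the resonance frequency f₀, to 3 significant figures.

ω₀ = 1/√(LC) = 1/√(0.129 × 6.18e-07) = 3542 rad/s
f₀ = ω₀/(2π) = 564 Hz

564 Hz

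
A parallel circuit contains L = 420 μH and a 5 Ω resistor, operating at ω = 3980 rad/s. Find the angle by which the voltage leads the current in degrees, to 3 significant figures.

X_L = ωL = 1.67 Ω
Parallel: admittances add. Y = 1/R + 1/(jωL)
Y = (0.200 − j0.598) S
|Y| = 0.631 S → |Z| = 1/|Y| = 1.59 Ω, ∠Z = −∠Y = 71.5°

71.5°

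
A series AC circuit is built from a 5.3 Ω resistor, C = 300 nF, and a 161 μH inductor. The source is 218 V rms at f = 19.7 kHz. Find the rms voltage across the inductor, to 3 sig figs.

ω = 2πf = 123800 rad/s
X_L = ωL = 19.9 Ω
X_C = 1/(ωC) = 26.9 Ω
Net reactance X = X_L − X_C = -7.00 Ω
Z = 5.30 − j7.00 Ω
|Z| = √(5.30² + 7.00²) = 8.78 Ω
I = V/|Z| = 24.8 A
V_L = I·|Z_L| = 24.8 × 19.9 = 495 V

495 V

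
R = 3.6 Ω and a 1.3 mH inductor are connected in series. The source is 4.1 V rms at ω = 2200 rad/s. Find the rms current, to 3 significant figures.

X_L = ωL = 2.86 Ω
Z = 3.60 + j2.86 Ω
|Z| = √(3.60² + 2.86²) = 4.60 Ω
I = V/|Z| = 4.1/4.60 = 892 mA

892 mA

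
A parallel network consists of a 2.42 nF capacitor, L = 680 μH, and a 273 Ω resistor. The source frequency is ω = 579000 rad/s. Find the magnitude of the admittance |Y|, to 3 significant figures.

X_L = ωL = 394 Ω
X_C = 1/(ωC) = 714 Ω
Parallel: admittances add. Y = 1/R + 1/(jωL) + jωC
Y = (0.00366 − j0.00114) S
|Y| = 0.00384 S → |Z| = 1/|Y| = 261 Ω, ∠Z = −∠Y = 17.3°

3.84 mS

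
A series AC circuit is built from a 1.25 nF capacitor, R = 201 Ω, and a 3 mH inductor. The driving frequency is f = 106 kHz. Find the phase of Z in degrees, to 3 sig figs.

75.8°

ω = 2πf = 666000 rad/s
X_L = ωL = 2000 Ω
X_C = 1/(ωC) = 1200 Ω
Net reactance X = X_L − X_C = 797 Ω
Z = 201 + j797 Ω
|Z| = √(201² + 797²) = 822 Ω
∠Z = arctan(797/201) = 75.8°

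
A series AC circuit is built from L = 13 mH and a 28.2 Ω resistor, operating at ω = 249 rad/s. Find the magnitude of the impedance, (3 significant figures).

X_L = ωL = 3.24 Ω
Z = 28.2 + j3.24 Ω
|Z| = √(28.2² + 3.24²) = 28.4 Ω

28.4 Ω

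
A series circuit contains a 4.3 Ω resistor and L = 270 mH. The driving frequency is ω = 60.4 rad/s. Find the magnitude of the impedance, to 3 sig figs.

16.9 Ω

X_L = ωL = 16.3 Ω
Z = 4.30 + j16.3 Ω
|Z| = √(4.30² + 16.3²) = 16.9 Ω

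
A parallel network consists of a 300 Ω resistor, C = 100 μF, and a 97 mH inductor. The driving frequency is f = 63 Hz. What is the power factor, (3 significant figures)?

ω = 2πf = 395.8 rad/s
X_L = ωL = 38.4 Ω
X_C = 1/(ωC) = 25.3 Ω
Parallel: admittances add. Y = 1/R + 1/(jωL) + jωC
Y = (0.00333 + j0.0135) S
|Y| = 0.0139 S → |Z| = 1/|Y| = 71.7 Ω, ∠Z = −∠Y = -76.2°
cos φ = cos(-76.2°) = 0.239

0.239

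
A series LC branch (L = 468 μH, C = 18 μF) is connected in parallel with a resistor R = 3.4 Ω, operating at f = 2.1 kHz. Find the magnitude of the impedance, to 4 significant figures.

1.701 Ω

ω = 2πf = 13190 rad/s
X_L = ωL = 6.175 Ω
X_C = 1/(ωC) = 4.210 Ω
Branch 1: Z₁ = R = 3.400 Ω
Branch 2 (series LC): Z₂ = j(X_L − X_C) = j1.965 Ω
Parallel: Z = Z₁Z₂/(Z₁+Z₂), |Z| = 1.701 Ω, ∠Z = 59.98°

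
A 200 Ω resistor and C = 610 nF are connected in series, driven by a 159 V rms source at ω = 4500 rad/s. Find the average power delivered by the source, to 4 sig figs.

29.28 W

X_C = 1/(ωC) = 364.3 Ω
Z = 200.0 − j364.3 Ω
|Z| = √(200.0² + 364.3²) = 415.6 Ω
∠Z = arctan(-364.3/200.0) = -61.23°
I = V/|Z| = 382.6 mA
P = VI cos φ = 159 × 0.3826 × cos(-61.23°) = 29.28 W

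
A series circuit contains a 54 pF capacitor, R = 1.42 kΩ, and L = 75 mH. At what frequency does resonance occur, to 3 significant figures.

79.1 kHz

ω₀ = 1/√(LC) = 1/√(0.075 × 5.4e-11) = 496900 rad/s
f₀ = ω₀/(2π) = 79.1 kHz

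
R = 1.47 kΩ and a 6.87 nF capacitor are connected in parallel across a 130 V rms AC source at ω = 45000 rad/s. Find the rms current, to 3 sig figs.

X_C = 1/(ωC) = 3230 Ω
Parallel: admittances add. Y = 1/R + jωC
Y = (0.000680 + j0.000309) S
|Y| = 0.000747 S → |Z| = 1/|Y| = 1340 Ω, ∠Z = −∠Y = -24.4°
I = V/|Z| = 130/1340 = 97.1 mA

97.1 mA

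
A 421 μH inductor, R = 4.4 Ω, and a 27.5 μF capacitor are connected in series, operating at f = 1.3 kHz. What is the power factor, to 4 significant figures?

0.9745

ω = 2πf = 8168 rad/s
X_L = ωL = 3.439 Ω
X_C = 1/(ωC) = 4.452 Ω
Net reactance X = X_L − X_C = -1.013 Ω
Z = 4.400 − j1.013 Ω
|Z| = √(4.400² + 1.013²) = 4.515 Ω
∠Z = arctan(-1.013/4.400) = -12.97°
cos φ = cos(-12.97°) = 0.9745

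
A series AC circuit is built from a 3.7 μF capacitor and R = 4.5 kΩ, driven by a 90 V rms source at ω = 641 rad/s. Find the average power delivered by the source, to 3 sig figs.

X_C = 1/(ωC) = 422 Ω
Z = 4500 − j422 Ω
|Z| = √(4500² + 422²) = 4520 Ω
∠Z = arctan(-422/4500) = -5.35°
I = V/|Z| = 19.9 mA
P = VI cos φ = 90 × 0.0199 × cos(-5.35°) = 1.78 W

1.78 W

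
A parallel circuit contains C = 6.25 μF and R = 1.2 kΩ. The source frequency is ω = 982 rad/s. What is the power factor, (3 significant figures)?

0.135

X_C = 1/(ωC) = 163 Ω
Parallel: admittances add. Y = 1/R + jωC
Y = (0.000833 + j0.00614) S
|Y| = 0.00619 S → |Z| = 1/|Y| = 161 Ω, ∠Z = −∠Y = -82.3°
cos φ = cos(-82.3°) = 0.135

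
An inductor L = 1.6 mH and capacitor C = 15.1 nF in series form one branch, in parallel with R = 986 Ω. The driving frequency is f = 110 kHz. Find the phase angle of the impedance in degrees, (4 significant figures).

ω = 2πf = 691200 rad/s
X_L = ωL = 1106 Ω
X_C = 1/(ωC) = 95.82 Ω
Branch 1: Z₁ = R = 986.0 Ω
Branch 2 (series LC): Z₂ = j(X_L − X_C) = j1010 Ω
Parallel: Z = Z₁Z₂/(Z₁+Z₂), |Z| = 705.5 Ω, ∠Z = 44.31°

44.31°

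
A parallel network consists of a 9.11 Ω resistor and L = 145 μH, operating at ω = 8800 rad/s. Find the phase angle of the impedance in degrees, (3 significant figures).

X_L = ωL = 1.28 Ω
Parallel: admittances add. Y = 1/R + 1/(jωL)
Y = (0.110 − j0.784) S
|Y| = 0.791 S → |Z| = 1/|Y| = 1.26 Ω, ∠Z = −∠Y = 82.0°

82.0°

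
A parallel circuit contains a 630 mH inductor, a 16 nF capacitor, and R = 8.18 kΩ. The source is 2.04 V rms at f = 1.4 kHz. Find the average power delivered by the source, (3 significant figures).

509 μW

ω = 2πf = 8796 rad/s
X_L = ωL = 5540 Ω
X_C = 1/(ωC) = 7110 Ω
Parallel: admittances add. Y = 1/R + 1/(jωL) + jωC
Y = (0.000122 − j3.97e-05) S
|Y| = 0.000129 S → |Z| = 1/|Y| = 7780 Ω, ∠Z = −∠Y = 18.0°
I = V/|Z| = 262 μA
P = VI cos φ = 2.04 × 0.000262 × cos(18.0°) = 509 μW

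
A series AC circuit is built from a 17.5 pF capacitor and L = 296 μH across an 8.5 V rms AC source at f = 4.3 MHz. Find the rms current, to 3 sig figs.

ω = 2πf = 2.702e+07 rad/s
X_L = ωL = 8000 Ω
X_C = 1/(ωC) = 2120 Ω
Net reactance X = X_L − X_C = 5880 Ω
Z = j5880 Ω
|Z| = √(0² + 5880²) = 5880 Ω
I = V/|Z| = 8.5/5880 = 1.45 mA

1.45 mA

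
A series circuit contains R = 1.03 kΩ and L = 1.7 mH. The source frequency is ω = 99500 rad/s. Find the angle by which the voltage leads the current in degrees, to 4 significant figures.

9.326°

X_L = ωL = 169.1 Ω
Z = 1030 + j169.1 Ω
|Z| = √(1030² + 169.1²) = 1044 Ω
∠Z = arctan(169.1/1030) = 9.326°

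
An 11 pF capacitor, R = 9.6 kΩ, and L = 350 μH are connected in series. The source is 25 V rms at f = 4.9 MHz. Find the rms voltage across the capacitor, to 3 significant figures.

ω = 2πf = 3.079e+07 rad/s
X_L = ωL = 10800 Ω
X_C = 1/(ωC) = 2950 Ω
Net reactance X = X_L − X_C = 7820 Ω
Z = 9600 + j7820 Ω
|Z| = √(9600² + 7820²) = 12400 Ω
I = V/|Z| = 2.02 mA
V_C = I·|Z_C| = 0.00202 × 2950 = 5.96 V

5.96 V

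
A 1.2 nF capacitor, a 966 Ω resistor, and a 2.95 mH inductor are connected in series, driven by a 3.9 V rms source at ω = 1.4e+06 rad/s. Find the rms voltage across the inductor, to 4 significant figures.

X_L = ωL = 4130 Ω
X_C = 1/(ωC) = 595.2 Ω
Net reactance X = X_L − X_C = 3535 Ω
Z = 966.0 + j3535 Ω
|Z| = √(966.0² + 3535²) = 3664 Ω
I = V/|Z| = 1.064 mA
V_L = I·|Z_L| = 0.001064 × 4130 = 4.396 V

4.396 V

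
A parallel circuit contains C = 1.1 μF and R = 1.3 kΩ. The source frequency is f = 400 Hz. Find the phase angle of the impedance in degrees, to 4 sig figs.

-74.45°

ω = 2πf = 2513 rad/s
X_C = 1/(ωC) = 361.7 Ω
Parallel: admittances add. Y = 1/R + jωC
Y = (0.0007692 + j0.002765) S
|Y| = 0.002870 S → |Z| = 1/|Y| = 348.5 Ω, ∠Z = −∠Y = -74.45°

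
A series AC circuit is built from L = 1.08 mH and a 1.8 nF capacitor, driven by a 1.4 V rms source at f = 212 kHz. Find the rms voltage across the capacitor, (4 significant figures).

ω = 2πf = 1.332e+06 rad/s
X_L = ωL = 1439 Ω
X_C = 1/(ωC) = 417.1 Ω
Net reactance X = X_L − X_C = 1022 Ω
Z = j1022 Ω
|Z| = √(0² + 1022²) = 1022 Ω
I = V/|Z| = 1.370 mA
V_C = I·|Z_C| = 0.001370 × 417.1 = 0.5716 V

0.5716 V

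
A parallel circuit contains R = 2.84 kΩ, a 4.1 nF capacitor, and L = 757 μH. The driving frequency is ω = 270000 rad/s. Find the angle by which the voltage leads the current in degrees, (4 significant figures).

84.69°

X_L = ωL = 204.4 Ω
X_C = 1/(ωC) = 903.3 Ω
Parallel: admittances add. Y = 1/R + 1/(jωL) + jωC
Y = (0.0003521 − j0.003786) S
|Y| = 0.003802 S → |Z| = 1/|Y| = 263.0 Ω, ∠Z = −∠Y = 84.69°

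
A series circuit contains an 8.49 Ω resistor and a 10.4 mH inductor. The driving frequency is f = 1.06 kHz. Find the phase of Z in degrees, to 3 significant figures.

ω = 2πf = 6660 rad/s
X_L = ωL = 69.3 Ω
Z = 8.49 + j69.3 Ω
|Z| = √(8.49² + 69.3²) = 69.8 Ω
∠Z = arctan(69.3/8.49) = 83.0°

83.0°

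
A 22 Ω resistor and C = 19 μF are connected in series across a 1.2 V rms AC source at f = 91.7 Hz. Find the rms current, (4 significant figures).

12.77 mA

ω = 2πf = 576.2 rad/s
X_C = 1/(ωC) = 91.35 Ω
Z = 22.00 − j91.35 Ω
|Z| = √(22.00² + 91.35²) = 93.96 Ω
I = V/|Z| = 1.2/93.96 = 12.77 mA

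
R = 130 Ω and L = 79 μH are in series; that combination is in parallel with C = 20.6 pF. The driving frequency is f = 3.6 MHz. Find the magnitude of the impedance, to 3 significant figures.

ω = 2πf = 2.262e+07 rad/s
X_L = ωL = 1790 Ω
X_C = 1/(ωC) = 2150 Ω
Branch 1 (R+jX_L): Z₁ = 130 + j1790 Ω, |Z₁| = 1790 Ω
Branch 2 (−jX_C): Z₂ = −j2150 Ω
Parallel: Z = Z₁Z₂/(Z₁+Z₂), |Z| = 10100 Ω, ∠Z = 65.9°

10100 Ω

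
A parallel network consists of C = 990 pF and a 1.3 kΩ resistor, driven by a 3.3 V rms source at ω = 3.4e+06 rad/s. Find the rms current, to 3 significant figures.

X_C = 1/(ωC) = 297 Ω
Parallel: admittances add. Y = 1/R + jωC
Y = (0.000769 + j0.00337) S
|Y| = 0.00345 S → |Z| = 1/|Y| = 290 Ω, ∠Z = −∠Y = -77.1°
I = V/|Z| = 3.3/290 = 11.4 mA

11.4 mA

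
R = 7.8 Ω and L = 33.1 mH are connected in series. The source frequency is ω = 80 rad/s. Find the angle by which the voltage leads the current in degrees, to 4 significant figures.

18.75°

X_L = ωL = 2.648 Ω
Z = 7.800 + j2.648 Ω
|Z| = √(7.800² + 2.648²) = 8.237 Ω
∠Z = arctan(2.648/7.800) = 18.75°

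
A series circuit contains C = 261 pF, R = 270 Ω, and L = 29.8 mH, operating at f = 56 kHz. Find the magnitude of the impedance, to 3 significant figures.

ω = 2πf = 351900 rad/s
X_L = ωL = 10500 Ω
X_C = 1/(ωC) = 10900 Ω
Net reactance X = X_L − X_C = -404 Ω
Z = 270 − j404 Ω
|Z| = √(270² + 404²) = 486 Ω

486 Ω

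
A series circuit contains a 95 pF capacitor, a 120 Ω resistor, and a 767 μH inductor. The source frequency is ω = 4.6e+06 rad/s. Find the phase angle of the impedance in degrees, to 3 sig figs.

X_L = ωL = 3530 Ω
X_C = 1/(ωC) = 2290 Ω
Net reactance X = X_L − X_C = 1240 Ω
Z = 120 + j1240 Ω
|Z| = √(120² + 1240²) = 1250 Ω
∠Z = arctan(1240/120) = 84.5°

84.5°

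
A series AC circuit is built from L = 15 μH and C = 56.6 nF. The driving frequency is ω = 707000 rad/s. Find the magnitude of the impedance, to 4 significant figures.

14.38 Ω

X_L = ωL = 10.61 Ω
X_C = 1/(ωC) = 24.99 Ω
Net reactance X = X_L − X_C = -14.38 Ω
Z = − j14.38 Ω
|Z| = √(0² + 14.38²) = 14.38 Ω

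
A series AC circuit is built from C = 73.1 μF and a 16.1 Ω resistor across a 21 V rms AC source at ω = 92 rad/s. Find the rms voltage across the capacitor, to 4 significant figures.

X_C = 1/(ωC) = 148.7 Ω
Z = 16.10 − j148.7 Ω
|Z| = √(16.10² + 148.7²) = 149.6 Ω
I = V/|Z| = 140.4 mA
V_C = I·|Z_C| = 0.1404 × 148.7 = 20.88 V

20.88 V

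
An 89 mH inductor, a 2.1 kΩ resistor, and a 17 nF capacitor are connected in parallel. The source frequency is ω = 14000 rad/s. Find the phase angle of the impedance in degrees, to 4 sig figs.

X_L = ωL = 1246 Ω
X_C = 1/(ωC) = 4202 Ω
Parallel: admittances add. Y = 1/R + 1/(jωL) + jωC
Y = (0.0004762 − j0.0005646) S
|Y| = 0.0007386 S → |Z| = 1/|Y| = 1354 Ω, ∠Z = −∠Y = 49.85°

49.85°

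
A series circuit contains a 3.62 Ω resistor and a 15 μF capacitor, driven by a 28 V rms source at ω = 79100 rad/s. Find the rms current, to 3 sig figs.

7.53 A

X_C = 1/(ωC) = 0.843 Ω
Z = 3.62 − j0.843 Ω
|Z| = √(3.62² + 0.843²) = 3.72 Ω
I = V/|Z| = 28/3.72 = 7.53 A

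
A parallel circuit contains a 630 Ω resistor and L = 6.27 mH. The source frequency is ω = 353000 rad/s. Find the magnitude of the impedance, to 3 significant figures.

X_L = ωL = 2210 Ω
Parallel: admittances add. Y = 1/R + 1/(jωL)
Y = (0.00159 − j0.000452) S
|Y| = 0.00165 S → |Z| = 1/|Y| = 606 Ω, ∠Z = −∠Y = 15.9°

606 Ω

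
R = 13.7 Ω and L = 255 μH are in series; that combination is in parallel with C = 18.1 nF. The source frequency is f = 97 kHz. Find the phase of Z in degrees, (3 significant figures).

-83.1°

ω = 2πf = 609500 rad/s
X_L = ωL = 155 Ω
X_C = 1/(ωC) = 90.7 Ω
Branch 1 (R+jX_L): Z₁ = 13.7 + j155 Ω, |Z₁| = 156 Ω
Branch 2 (−jX_C): Z₂ = −j90.7 Ω
Parallel: Z = Z₁Z₂/(Z₁+Z₂), |Z| = 214 Ω, ∠Z = -83.1°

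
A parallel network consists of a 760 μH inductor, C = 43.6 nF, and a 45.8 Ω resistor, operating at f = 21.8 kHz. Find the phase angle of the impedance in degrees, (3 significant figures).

ω = 2πf = 137000 rad/s
X_L = ωL = 104 Ω
X_C = 1/(ωC) = 167 Ω
Parallel: admittances add. Y = 1/R + 1/(jωL) + jωC
Y = (0.0218 − j0.00363) S
|Y| = 0.0221 S → |Z| = 1/|Y| = 45.2 Ω, ∠Z = −∠Y = 9.45°

9.45°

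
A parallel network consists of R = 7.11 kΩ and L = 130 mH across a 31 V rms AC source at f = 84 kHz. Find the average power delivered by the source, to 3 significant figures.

ω = 2πf = 527800 rad/s
X_L = ωL = 68600 Ω
Parallel: admittances add. Y = 1/R + 1/(jωL)
Y = (0.000141 − j1.46e-05) S
|Y| = 0.000141 S → |Z| = 1/|Y| = 7070 Ω, ∠Z = −∠Y = 5.92°
I = V/|Z| = 4.38 mA
P = VI cos φ = 31 × 0.00438 × cos(5.92°) = 135 mW

135 mW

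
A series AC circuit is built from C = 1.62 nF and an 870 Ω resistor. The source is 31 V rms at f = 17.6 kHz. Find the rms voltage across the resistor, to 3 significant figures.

4.77 V

ω = 2πf = 110600 rad/s
X_C = 1/(ωC) = 5580 Ω
Z = 870 − j5580 Ω
|Z| = √(870² + 5580²) = 5650 Ω
I = V/|Z| = 5.49 mA
V_R = I·|Z_R| = 0.00549 × 870 = 4.77 V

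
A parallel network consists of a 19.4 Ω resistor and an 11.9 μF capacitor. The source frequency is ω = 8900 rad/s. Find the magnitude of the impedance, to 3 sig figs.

8.49 Ω

X_C = 1/(ωC) = 9.44 Ω
Parallel: admittances add. Y = 1/R + jωC
Y = (0.0515 + j0.106) S
|Y| = 0.118 S → |Z| = 1/|Y| = 8.49 Ω, ∠Z = −∠Y = -64.0°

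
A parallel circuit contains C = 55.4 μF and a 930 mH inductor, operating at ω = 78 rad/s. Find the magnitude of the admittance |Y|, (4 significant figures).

X_L = ωL = 72.54 Ω
X_C = 1/(ωC) = 231.4 Ω
Parallel: admittances add. Y = 1/(jωL) + jωC
Y = (0 − j0.009464) S
|Y| = 0.009464 S → |Z| = 1/|Y| = 105.7 Ω, ∠Z = −∠Y = 90.00°

9.464 mS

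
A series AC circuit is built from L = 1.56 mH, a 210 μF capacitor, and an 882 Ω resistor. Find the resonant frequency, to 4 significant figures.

ω₀ = 1/√(LC) = 1/√(0.00156 × 0.00021) = 1747 rad/s
f₀ = ω₀/(2π) = 278.1 Hz

278.1 Hz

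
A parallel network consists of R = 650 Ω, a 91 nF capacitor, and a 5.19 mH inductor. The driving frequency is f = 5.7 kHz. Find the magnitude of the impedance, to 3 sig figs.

382 Ω

ω = 2πf = 35810 rad/s
X_L = ωL = 186 Ω
X_C = 1/(ωC) = 307 Ω
Parallel: admittances add. Y = 1/R + 1/(jωL) + jωC
Y = (0.00154 − j0.00212) S
|Y| = 0.00262 S → |Z| = 1/|Y| = 382 Ω, ∠Z = −∠Y = 54.0°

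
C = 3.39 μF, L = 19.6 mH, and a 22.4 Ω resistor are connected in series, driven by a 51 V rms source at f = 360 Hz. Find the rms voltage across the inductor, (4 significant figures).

25.42 V

ω = 2πf = 2262 rad/s
X_L = ωL = 44.33 Ω
X_C = 1/(ωC) = 130.4 Ω
Net reactance X = X_L − X_C = -86.08 Ω
Z = 22.40 − j86.08 Ω
|Z| = √(22.40² + 86.08²) = 88.94 Ω
I = V/|Z| = 573.4 mA
V_L = I·|Z_L| = 0.5734 × 44.33 = 25.42 V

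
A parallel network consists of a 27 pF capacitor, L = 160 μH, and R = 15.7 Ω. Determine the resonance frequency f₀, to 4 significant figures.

ω₀ = 1/√(LC) = 1/√(0.00016 × 2.7e-11) = 1.521e+07 rad/s
f₀ = ω₀/(2π) = 2.421 MHz

2.421 MHz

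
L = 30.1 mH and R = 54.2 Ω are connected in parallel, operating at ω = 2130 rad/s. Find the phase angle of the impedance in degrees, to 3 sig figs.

X_L = ωL = 64.1 Ω
Parallel: admittances add. Y = 1/R + 1/(jωL)
Y = (0.0185 − j0.0156) S
|Y| = 0.0242 S → |Z| = 1/|Y| = 41.4 Ω, ∠Z = −∠Y = 40.2°

40.2°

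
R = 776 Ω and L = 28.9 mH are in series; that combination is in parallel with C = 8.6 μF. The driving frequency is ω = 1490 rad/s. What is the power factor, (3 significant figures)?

X_L = ωL = 43.1 Ω
X_C = 1/(ωC) = 78.0 Ω
Branch 1 (R+jX_L): Z₁ = 776 + j43.1 Ω, |Z₁| = 777 Ω
Branch 2 (−jX_C): Z₂ = −j78.0 Ω
Parallel: Z = Z₁Z₂/(Z₁+Z₂), |Z| = 78.1 Ω, ∠Z = -84.2°
cos φ = cos(-84.2°) = 0.100

0.100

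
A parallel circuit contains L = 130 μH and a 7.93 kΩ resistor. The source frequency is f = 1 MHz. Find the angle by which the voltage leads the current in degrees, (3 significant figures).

ω = 2πf = 6.283e+06 rad/s
X_L = ωL = 817 Ω
Parallel: admittances add. Y = 1/R + 1/(jωL)
Y = (0.000126 − j0.00122) S
|Y| = 0.00123 S → |Z| = 1/|Y| = 813 Ω, ∠Z = −∠Y = 84.1°

84.1°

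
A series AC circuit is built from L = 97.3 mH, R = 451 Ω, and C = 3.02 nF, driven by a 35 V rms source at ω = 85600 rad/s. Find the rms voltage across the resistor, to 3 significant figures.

3.52 V

X_L = ωL = 8330 Ω
X_C = 1/(ωC) = 3870 Ω
Net reactance X = X_L − X_C = 4460 Ω
Z = 451 + j4460 Ω
|Z| = √(451² + 4460²) = 4480 Ω
I = V/|Z| = 7.81 mA
V_R = I·|Z_R| = 0.00781 × 451 = 3.52 V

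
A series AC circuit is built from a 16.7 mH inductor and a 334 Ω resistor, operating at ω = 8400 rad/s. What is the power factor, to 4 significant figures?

0.9220

X_L = ωL = 140.3 Ω
Z = 334.0 + j140.3 Ω
|Z| = √(334.0² + 140.3²) = 362.3 Ω
∠Z = arctan(140.3/334.0) = 22.78°
cos φ = cos(22.78°) = 0.9220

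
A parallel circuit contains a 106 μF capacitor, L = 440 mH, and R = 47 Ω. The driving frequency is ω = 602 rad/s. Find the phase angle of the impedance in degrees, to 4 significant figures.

-70.49°

X_L = ωL = 264.9 Ω
X_C = 1/(ωC) = 15.67 Ω
Parallel: admittances add. Y = 1/R + 1/(jωL) + jωC
Y = (0.02128 + j0.06004) S
|Y| = 0.06370 S → |Z| = 1/|Y| = 15.70 Ω, ∠Z = −∠Y = -70.49°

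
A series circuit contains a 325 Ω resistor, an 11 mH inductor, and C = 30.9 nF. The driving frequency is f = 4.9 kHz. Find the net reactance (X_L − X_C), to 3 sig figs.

-712 Ω

ω = 2πf = 30790 rad/s
X_L = ωL = 339 Ω
X_C = 1/(ωC) = 1050 Ω
X = 339 − 1050 = -712 Ω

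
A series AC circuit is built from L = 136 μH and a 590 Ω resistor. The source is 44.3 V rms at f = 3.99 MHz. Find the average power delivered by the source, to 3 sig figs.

ω = 2πf = 2.507e+07 rad/s
X_L = ωL = 3410 Ω
Z = 590 + j3410 Ω
|Z| = √(590² + 3410²) = 3460 Ω
∠Z = arctan(3410/590) = 80.2°
I = V/|Z| = 12.8 mA
P = VI cos φ = 44.3 × 0.0128 × cos(80.2°) = 96.7 mW

96.7 mW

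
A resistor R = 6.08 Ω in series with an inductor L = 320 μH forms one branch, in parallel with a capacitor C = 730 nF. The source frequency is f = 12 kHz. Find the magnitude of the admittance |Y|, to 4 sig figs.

ω = 2πf = 75400 rad/s
X_L = ωL = 24.13 Ω
X_C = 1/(ωC) = 18.17 Ω
Branch 1 (R+jX_L): Z₁ = 6.080 + j24.13 Ω, |Z₁| = 24.88 Ω
Branch 2 (−jX_C): Z₂ = −j18.17 Ω
Parallel: Z = Z₁Z₂/(Z₁+Z₂), |Z| = 53.10 Ω, ∠Z = -58.57°
|Y| = 1/|Z| = 18.83 mS

18.83 mS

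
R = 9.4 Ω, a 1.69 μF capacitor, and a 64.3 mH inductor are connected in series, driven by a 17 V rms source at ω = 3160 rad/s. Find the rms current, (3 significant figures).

919 mA

X_L = ωL = 203 Ω
X_C = 1/(ωC) = 187 Ω
Net reactance X = X_L − X_C = 15.9 Ω
Z = 9.40 + j15.9 Ω
|Z| = √(9.40² + 15.9²) = 18.5 Ω
I = V/|Z| = 17/18.5 = 919 mA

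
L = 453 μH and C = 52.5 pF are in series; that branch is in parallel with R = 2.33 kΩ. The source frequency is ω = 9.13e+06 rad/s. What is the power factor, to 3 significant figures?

X_L = ωL = 4140 Ω
X_C = 1/(ωC) = 2090 Ω
Branch 1: Z₁ = R = 2330 Ω
Branch 2 (series LC): Z₂ = j(X_L − X_C) = j2050 Ω
Parallel: Z = Z₁Z₂/(Z₁+Z₂), |Z| = 1540 Ω, ∠Z = 48.7°
cos φ = cos(48.7°) = 0.660

0.660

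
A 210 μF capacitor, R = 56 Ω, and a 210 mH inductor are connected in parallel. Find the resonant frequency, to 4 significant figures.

23.97 Hz

ω₀ = 1/√(LC) = 1/√(0.21 × 0.00021) = 150.6 rad/s
f₀ = ω₀/(2π) = 23.97 Hz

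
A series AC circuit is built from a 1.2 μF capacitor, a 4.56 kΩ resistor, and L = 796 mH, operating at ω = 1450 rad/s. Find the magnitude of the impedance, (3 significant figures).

4600 Ω

X_L = ωL = 1150 Ω
X_C = 1/(ωC) = 575 Ω
Net reactance X = X_L − X_C = 579 Ω
Z = 4560 + j579 Ω
|Z| = √(4560² + 579²) = 4600 Ω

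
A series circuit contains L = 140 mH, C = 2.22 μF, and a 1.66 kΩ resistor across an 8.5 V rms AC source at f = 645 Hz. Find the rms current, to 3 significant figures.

4.94 mA

ω = 2πf = 4053 rad/s
X_L = ωL = 567 Ω
X_C = 1/(ωC) = 111 Ω
Net reactance X = X_L − X_C = 456 Ω
Z = 1660 + j456 Ω
|Z| = √(1660² + 456²) = 1720 Ω
I = V/|Z| = 8.5/1720 = 4.94 mA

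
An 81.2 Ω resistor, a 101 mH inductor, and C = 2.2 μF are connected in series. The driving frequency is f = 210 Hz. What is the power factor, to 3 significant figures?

ω = 2πf = 1319 rad/s
X_L = ωL = 133 Ω
X_C = 1/(ωC) = 344 Ω
Net reactance X = X_L − X_C = -211 Ω
Z = 81.2 − j211 Ω
|Z| = √(81.2² + 211²) = 226 Ω
∠Z = arctan(-211/81.2) = -69.0°
cos φ = cos(-69.0°) = 0.359

0.359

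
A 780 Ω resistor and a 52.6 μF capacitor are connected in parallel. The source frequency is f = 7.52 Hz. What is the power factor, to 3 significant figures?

0.458

ω = 2πf = 47.25 rad/s
X_C = 1/(ωC) = 402 Ω
Parallel: admittances add. Y = 1/R + jωC
Y = (0.00128 + j0.00249) S
|Y| = 0.00280 S → |Z| = 1/|Y| = 358 Ω, ∠Z = −∠Y = -62.7°
cos φ = cos(-62.7°) = 0.458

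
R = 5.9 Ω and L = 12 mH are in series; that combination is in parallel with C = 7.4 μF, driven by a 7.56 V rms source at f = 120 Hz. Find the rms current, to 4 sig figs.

ω = 2πf = 754.0 rad/s
X_L = ωL = 9.048 Ω
X_C = 1/(ωC) = 179.2 Ω
Branch 1 (R+jX_L): Z₁ = 5.900 + j9.048 Ω, |Z₁| = 10.80 Ω
Branch 2 (−jX_C): Z₂ = −j179.2 Ω
Parallel: Z = Z₁Z₂/(Z₁+Z₂), |Z| = 11.37 Ω, ∠Z = 54.91°
I = V/|Z| = 7.56/11.37 = 665.0 mA

665.0 mA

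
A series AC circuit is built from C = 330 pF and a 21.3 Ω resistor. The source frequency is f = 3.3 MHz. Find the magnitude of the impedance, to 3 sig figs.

148 Ω

ω = 2πf = 2.073e+07 rad/s
X_C = 1/(ωC) = 146 Ω
Z = 21.3 − j146 Ω
|Z| = √(21.3² + 146²) = 148 Ω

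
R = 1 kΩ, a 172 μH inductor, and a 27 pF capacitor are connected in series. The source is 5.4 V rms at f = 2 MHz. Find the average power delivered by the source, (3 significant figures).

18.0 mW

ω = 2πf = 1.257e+07 rad/s
X_L = ωL = 2160 Ω
X_C = 1/(ωC) = 2950 Ω
Net reactance X = X_L − X_C = -786 Ω
Z = 1000 − j786 Ω
|Z| = √(1000² + 786²) = 1270 Ω
∠Z = arctan(-786/1000) = -38.2°
I = V/|Z| = 4.25 mA
P = VI cos φ = 5.4 × 0.00425 × cos(-38.2°) = 18.0 mW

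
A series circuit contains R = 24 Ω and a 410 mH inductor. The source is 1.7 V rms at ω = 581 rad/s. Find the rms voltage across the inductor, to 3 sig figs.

X_L = ωL = 238 Ω
Z = 24.0 + j238 Ω
|Z| = √(24.0² + 238²) = 239 Ω
I = V/|Z| = 7.10 mA
V_L = I·|Z_L| = 0.00710 × 238 = 1.69 V

1.69 V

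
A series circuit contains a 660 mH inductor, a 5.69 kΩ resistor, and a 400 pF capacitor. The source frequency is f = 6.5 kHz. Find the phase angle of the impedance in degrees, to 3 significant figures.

-80.6°

ω = 2πf = 40840 rad/s
X_L = ωL = 27000 Ω
X_C = 1/(ωC) = 61200 Ω
Net reactance X = X_L − X_C = -34300 Ω
Z = 5690 − j34300 Ω
|Z| = √(5690² + 34300²) = 34700 Ω
∠Z = arctan(-34300/5690) = -80.6°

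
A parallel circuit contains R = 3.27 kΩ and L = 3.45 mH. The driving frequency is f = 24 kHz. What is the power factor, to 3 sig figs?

ω = 2πf = 150800 rad/s
X_L = ωL = 520 Ω
Parallel: admittances add. Y = 1/R + 1/(jωL)
Y = (0.000306 − j0.00192) S
|Y| = 0.00195 S → |Z| = 1/|Y| = 514 Ω, ∠Z = −∠Y = 81.0°
cos φ = cos(81.0°) = 0.157

0.157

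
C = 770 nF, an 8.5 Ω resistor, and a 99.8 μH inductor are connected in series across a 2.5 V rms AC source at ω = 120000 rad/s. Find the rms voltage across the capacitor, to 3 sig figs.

3.15 V

X_L = ωL = 12.0 Ω
X_C = 1/(ωC) = 10.8 Ω
Net reactance X = X_L − X_C = 1.15 Ω
Z = 8.50 + j1.15 Ω
|Z| = √(8.50² + 1.15²) = 8.58 Ω
I = V/|Z| = 291 mA
V_C = I·|Z_C| = 0.291 × 10.8 = 3.15 V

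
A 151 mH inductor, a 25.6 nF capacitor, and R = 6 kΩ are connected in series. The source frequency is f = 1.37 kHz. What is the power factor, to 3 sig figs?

0.880

ω = 2πf = 8608 rad/s
X_L = ωL = 1300 Ω
X_C = 1/(ωC) = 4540 Ω
Net reactance X = X_L − X_C = -3240 Ω
Z = 6000 − j3240 Ω
|Z| = √(6000² + 3240²) = 6820 Ω
∠Z = arctan(-3240/6000) = -28.4°
cos φ = cos(-28.4°) = 0.880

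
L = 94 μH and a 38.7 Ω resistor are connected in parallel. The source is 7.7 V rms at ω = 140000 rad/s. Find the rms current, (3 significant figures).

618 mA

X_L = ωL = 13.2 Ω
Parallel: admittances add. Y = 1/R + 1/(jωL)
Y = (0.0258 − j0.0760) S
|Y| = 0.0803 S → |Z| = 1/|Y| = 12.5 Ω, ∠Z = −∠Y = 71.2°
I = V/|Z| = 7.7/12.5 = 618 mA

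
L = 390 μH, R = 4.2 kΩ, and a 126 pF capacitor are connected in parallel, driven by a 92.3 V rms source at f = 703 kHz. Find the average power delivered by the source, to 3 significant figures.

2.03 W

ω = 2πf = 4.417e+06 rad/s
X_L = ωL = 1720 Ω
X_C = 1/(ωC) = 1800 Ω
Parallel: admittances add. Y = 1/R + 1/(jωL) + jωC
Y = (0.000238 − j2.39e-05) S
|Y| = 0.000239 S → |Z| = 1/|Y| = 4180 Ω, ∠Z = −∠Y = 5.74°
I = V/|Z| = 22.1 mA
P = VI cos φ = 92.3 × 0.0221 × cos(5.74°) = 2.03 W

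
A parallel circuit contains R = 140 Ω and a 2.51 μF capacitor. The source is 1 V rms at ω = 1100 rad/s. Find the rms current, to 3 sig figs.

X_C = 1/(ωC) = 362 Ω
Parallel: admittances add. Y = 1/R + jωC
Y = (0.00714 + j0.00276) S
|Y| = 0.00766 S → |Z| = 1/|Y| = 131 Ω, ∠Z = −∠Y = -21.1°
I = V/|Z| = 1/131 = 7.66 mA

7.66 mA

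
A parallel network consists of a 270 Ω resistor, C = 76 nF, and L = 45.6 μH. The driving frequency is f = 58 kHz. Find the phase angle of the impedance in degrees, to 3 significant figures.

ω = 2πf = 364400 rad/s
X_L = ωL = 16.6 Ω
X_C = 1/(ωC) = 36.1 Ω
Parallel: admittances add. Y = 1/R + 1/(jωL) + jωC
Y = (0.00370 − j0.0325) S
|Y| = 0.0327 S → |Z| = 1/|Y| = 30.6 Ω, ∠Z = −∠Y = 83.5°

83.5°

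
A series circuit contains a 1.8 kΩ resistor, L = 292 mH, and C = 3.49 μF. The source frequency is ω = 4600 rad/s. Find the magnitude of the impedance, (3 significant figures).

X_L = ωL = 1340 Ω
X_C = 1/(ωC) = 62.3 Ω
Net reactance X = X_L − X_C = 1280 Ω
Z = 1800 + j1280 Ω
|Z| = √(1800² + 1280²) = 2210 Ω

2210 Ω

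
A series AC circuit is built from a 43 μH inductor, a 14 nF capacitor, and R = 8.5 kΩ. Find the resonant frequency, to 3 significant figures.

205 kHz

ω₀ = 1/√(LC) = 1/√(4.3e-05 × 1.4e-08) = 1.289e+06 rad/s
f₀ = ω₀/(2π) = 205 kHz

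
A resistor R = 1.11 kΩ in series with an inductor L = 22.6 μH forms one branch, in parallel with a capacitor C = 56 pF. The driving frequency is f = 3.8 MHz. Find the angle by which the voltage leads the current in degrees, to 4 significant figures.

-53.45°

ω = 2πf = 2.388e+07 rad/s
X_L = ωL = 539.6 Ω
X_C = 1/(ωC) = 747.9 Ω
Branch 1 (R+jX_L): Z₁ = 1110 + j539.6 Ω, |Z₁| = 1234 Ω
Branch 2 (−jX_C): Z₂ = −j747.9 Ω
Parallel: Z = Z₁Z₂/(Z₁+Z₂), |Z| = 817.3 Ω, ∠Z = -53.45°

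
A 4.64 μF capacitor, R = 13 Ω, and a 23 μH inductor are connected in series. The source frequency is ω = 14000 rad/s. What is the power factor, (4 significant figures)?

X_L = ωL = 0.3220 Ω
X_C = 1/(ωC) = 15.39 Ω
Net reactance X = X_L − X_C = -15.07 Ω
Z = 13.00 − j15.07 Ω
|Z| = √(13.00² + 15.07²) = 19.90 Ω
∠Z = arctan(-15.07/13.00) = -49.22°
cos φ = cos(-49.22°) = 0.6531

0.6531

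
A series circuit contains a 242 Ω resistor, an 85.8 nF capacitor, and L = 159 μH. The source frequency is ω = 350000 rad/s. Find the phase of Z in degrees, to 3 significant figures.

X_L = ωL = 55.6 Ω
X_C = 1/(ωC) = 33.3 Ω
Net reactance X = X_L − X_C = 22.3 Ω
Z = 242 + j22.3 Ω
|Z| = √(242² + 22.3²) = 243 Ω
∠Z = arctan(22.3/242) = 5.28°

5.28°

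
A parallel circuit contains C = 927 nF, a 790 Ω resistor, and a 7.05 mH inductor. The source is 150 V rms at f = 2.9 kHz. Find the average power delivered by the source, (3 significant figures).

28.5 W

ω = 2πf = 18220 rad/s
X_L = ωL = 128 Ω
X_C = 1/(ωC) = 59.2 Ω
Parallel: admittances add. Y = 1/R + 1/(jωL) + jωC
Y = (0.00127 + j0.00911) S
|Y| = 0.00919 S → |Z| = 1/|Y| = 109 Ω, ∠Z = −∠Y = -82.1°
I = V/|Z| = 1.38 A
P = VI cos φ = 150 × 1.38 × cos(-82.1°) = 28.5 W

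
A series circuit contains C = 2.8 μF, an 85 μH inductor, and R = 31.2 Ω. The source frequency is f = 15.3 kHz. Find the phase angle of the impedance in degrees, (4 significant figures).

8.128°

ω = 2πf = 96130 rad/s
X_L = ωL = 8.171 Ω
X_C = 1/(ωC) = 3.715 Ω
Net reactance X = X_L − X_C = 4.456 Ω
Z = 31.20 + j4.456 Ω
|Z| = √(31.20² + 4.456²) = 31.52 Ω
∠Z = arctan(4.456/31.20) = 8.128°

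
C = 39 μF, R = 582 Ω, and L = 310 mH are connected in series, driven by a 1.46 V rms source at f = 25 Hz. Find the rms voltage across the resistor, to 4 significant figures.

1.433 V

ω = 2πf = 157.1 rad/s
X_L = ωL = 48.69 Ω
X_C = 1/(ωC) = 163.2 Ω
Net reactance X = X_L − X_C = -114.5 Ω
Z = 582.0 − j114.5 Ω
|Z| = √(582.0² + 114.5²) = 593.2 Ω
I = V/|Z| = 2.461 mA
V_R = I·|Z_R| = 0.002461 × 582.0 = 1.433 V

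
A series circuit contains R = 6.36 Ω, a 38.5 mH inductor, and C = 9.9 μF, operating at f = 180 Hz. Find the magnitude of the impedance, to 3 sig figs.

46.2 Ω

ω = 2πf = 1131 rad/s
X_L = ωL = 43.5 Ω
X_C = 1/(ωC) = 89.3 Ω
Net reactance X = X_L − X_C = -45.8 Ω
Z = 6.36 − j45.8 Ω
|Z| = √(6.36² + 45.8²) = 46.2 Ω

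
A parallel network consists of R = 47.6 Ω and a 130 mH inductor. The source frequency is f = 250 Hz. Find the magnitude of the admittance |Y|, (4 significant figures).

21.57 mS

ω = 2πf = 1571 rad/s
X_L = ωL = 204.2 Ω
Parallel: admittances add. Y = 1/R + 1/(jωL)
Y = (0.02101 − j0.004897) S
|Y| = 0.02157 S → |Z| = 1/|Y| = 46.36 Ω, ∠Z = −∠Y = 13.12°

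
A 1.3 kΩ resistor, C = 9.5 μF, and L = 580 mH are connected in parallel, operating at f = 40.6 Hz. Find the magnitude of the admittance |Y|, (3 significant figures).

4.40 mS

ω = 2πf = 255.1 rad/s
X_L = ωL = 148 Ω
X_C = 1/(ωC) = 413 Ω
Parallel: admittances add. Y = 1/R + 1/(jωL) + jωC
Y = (0.000769 − j0.00434) S
|Y| = 0.00440 S → |Z| = 1/|Y| = 227 Ω, ∠Z = −∠Y = 79.9°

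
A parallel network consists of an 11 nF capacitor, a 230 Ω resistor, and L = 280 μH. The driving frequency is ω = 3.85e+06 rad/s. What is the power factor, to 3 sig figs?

0.104

X_L = ωL = 1080 Ω
X_C = 1/(ωC) = 23.6 Ω
Parallel: admittances add. Y = 1/R + 1/(jωL) + jωC
Y = (0.00435 + j0.0414) S
|Y| = 0.0416 S → |Z| = 1/|Y| = 24.0 Ω, ∠Z = −∠Y = -84.0°
cos φ = cos(-84.0°) = 0.104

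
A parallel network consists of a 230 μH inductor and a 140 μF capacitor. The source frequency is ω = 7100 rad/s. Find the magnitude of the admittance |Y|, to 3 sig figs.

382 mS

X_L = ωL = 1.63 Ω
X_C = 1/(ωC) = 1.01 Ω
Parallel: admittances add. Y = 1/(jωL) + jωC
Y = (0 + j0.382) S
|Y| = 0.382 S → |Z| = 1/|Y| = 2.62 Ω, ∠Z = −∠Y = -90.0°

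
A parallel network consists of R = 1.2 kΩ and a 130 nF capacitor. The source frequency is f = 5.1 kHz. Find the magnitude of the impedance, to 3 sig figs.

235 Ω

ω = 2πf = 32040 rad/s
X_C = 1/(ωC) = 240 Ω
Parallel: admittances add. Y = 1/R + jωC
Y = (0.000833 + j0.00417) S
|Y| = 0.00425 S → |Z| = 1/|Y| = 235 Ω, ∠Z = −∠Y = -78.7°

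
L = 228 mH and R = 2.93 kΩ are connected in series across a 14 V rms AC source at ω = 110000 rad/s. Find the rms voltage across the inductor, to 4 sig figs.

X_L = ωL = 25080 Ω
Z = 2930 + j25080 Ω
|Z| = √(2930² + 25080²) = 25250 Ω
I = V/|Z| = 554.4 μA
V_L = I·|Z_L| = 0.0005544 × 25080 = 13.91 V

13.91 V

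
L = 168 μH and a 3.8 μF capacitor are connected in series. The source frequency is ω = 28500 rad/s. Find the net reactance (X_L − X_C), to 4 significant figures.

X_L = ωL = 4.788 Ω
X_C = 1/(ωC) = 9.234 Ω
X = 4.788 − 9.234 = -4.446 Ω

-4.446 Ω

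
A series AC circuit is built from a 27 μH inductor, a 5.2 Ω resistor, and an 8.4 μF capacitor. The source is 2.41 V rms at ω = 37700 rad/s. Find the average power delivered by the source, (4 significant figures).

X_L = ωL = 1.018 Ω
X_C = 1/(ωC) = 3.158 Ω
Net reactance X = X_L − X_C = -2.140 Ω
Z = 5.200 − j2.140 Ω
|Z| = √(5.200² + 2.140²) = 5.623 Ω
∠Z = arctan(-2.140/5.200) = -22.37°
I = V/|Z| = 428.6 mA
P = VI cos φ = 2.41 × 0.4286 × cos(-22.37°) = 955.2 mW

955.2 mW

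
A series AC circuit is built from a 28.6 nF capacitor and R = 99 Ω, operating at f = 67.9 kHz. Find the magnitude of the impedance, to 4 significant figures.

128.5 Ω

ω = 2πf = 426600 rad/s
X_C = 1/(ωC) = 81.96 Ω
Z = 99.00 − j81.96 Ω
|Z| = √(99.00² + 81.96²) = 128.5 Ω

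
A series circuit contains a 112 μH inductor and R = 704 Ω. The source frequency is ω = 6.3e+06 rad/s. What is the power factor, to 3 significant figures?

X_L = ωL = 706 Ω
Z = 704 + j706 Ω
|Z| = √(704² + 706²) = 997 Ω
∠Z = arctan(706/704) = 45.1°
cos φ = cos(45.1°) = 0.706

0.706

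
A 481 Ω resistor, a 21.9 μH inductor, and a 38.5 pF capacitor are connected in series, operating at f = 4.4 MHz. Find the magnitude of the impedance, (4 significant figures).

ω = 2πf = 2.765e+07 rad/s
X_L = ωL = 605.4 Ω
X_C = 1/(ωC) = 939.5 Ω
Net reactance X = X_L − X_C = -334.1 Ω
Z = 481.0 − j334.1 Ω
|Z| = √(481.0² + 334.1²) = 585.6 Ω

585.6 Ω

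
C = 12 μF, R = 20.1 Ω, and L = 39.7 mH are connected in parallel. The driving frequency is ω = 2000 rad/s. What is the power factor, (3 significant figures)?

X_L = ωL = 79.4 Ω
X_C = 1/(ωC) = 41.7 Ω
Parallel: admittances add. Y = 1/R + 1/(jωL) + jωC
Y = (0.0498 + j0.0114) S
|Y| = 0.0510 S → |Z| = 1/|Y| = 19.6 Ω, ∠Z = −∠Y = -12.9°
cos φ = cos(-12.9°) = 0.975

0.975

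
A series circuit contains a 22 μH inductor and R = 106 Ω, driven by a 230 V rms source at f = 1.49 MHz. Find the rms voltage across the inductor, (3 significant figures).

205 V

ω = 2πf = 9.362e+06 rad/s
X_L = ωL = 206 Ω
Z = 106 + j206 Ω
|Z| = √(106² + 206²) = 232 Ω
I = V/|Z| = 993 mA
V_L = I·|Z_L| = 0.993 × 206 = 205 V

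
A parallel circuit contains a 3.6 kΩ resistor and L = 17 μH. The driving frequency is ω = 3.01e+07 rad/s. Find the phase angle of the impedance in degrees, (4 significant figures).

81.91°

X_L = ωL = 511.7 Ω
Parallel: admittances add. Y = 1/R + 1/(jωL)
Y = (0.0002778 − j0.001954) S
|Y| = 0.001974 S → |Z| = 1/|Y| = 506.6 Ω, ∠Z = −∠Y = 81.91°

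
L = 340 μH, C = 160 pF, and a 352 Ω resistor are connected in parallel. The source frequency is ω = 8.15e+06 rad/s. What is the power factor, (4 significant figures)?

0.9491

X_L = ωL = 2771 Ω
X_C = 1/(ωC) = 766.9 Ω
Parallel: admittances add. Y = 1/R + 1/(jωL) + jωC
Y = (0.002841 + j0.0009431) S
|Y| = 0.002993 S → |Z| = 1/|Y| = 334.1 Ω, ∠Z = −∠Y = -18.37°
cos φ = cos(-18.37°) = 0.9491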